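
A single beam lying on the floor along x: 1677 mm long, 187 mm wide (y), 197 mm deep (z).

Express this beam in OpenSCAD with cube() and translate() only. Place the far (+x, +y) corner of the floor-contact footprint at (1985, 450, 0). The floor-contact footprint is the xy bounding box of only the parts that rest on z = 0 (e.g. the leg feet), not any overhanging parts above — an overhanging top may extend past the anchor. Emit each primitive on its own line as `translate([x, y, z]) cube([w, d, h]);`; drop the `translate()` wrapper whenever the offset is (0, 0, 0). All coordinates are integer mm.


translate([308, 263, 0]) cube([1677, 187, 197]);


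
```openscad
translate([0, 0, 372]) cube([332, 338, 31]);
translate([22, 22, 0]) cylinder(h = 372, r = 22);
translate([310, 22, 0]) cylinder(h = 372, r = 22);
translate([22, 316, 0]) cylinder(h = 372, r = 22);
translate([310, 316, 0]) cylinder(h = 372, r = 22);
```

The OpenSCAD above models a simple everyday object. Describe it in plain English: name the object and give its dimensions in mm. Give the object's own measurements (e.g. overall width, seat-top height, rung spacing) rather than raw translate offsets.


A simple wooden stool: a rectangular seat 332 mm (x) by 338 mm (y), 31 mm thick, top face at z = 403 mm, on four round legs, each 44 mm in diameter. The legs rest on z = 0, each leg's axis is inset half a diameter from the nearest pair of seat edges (so the leg's bounding box is flush with the corner).


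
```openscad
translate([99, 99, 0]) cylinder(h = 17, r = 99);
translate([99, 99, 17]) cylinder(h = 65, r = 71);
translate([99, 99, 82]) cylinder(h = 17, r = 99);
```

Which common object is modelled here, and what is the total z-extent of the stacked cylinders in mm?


A spool. The overall height is 99 mm.

Three coaxial cylinders, large–small–large — a spool. Two 17 mm flanges and a 65 mm core give 17 + 65 + 17 = 99 mm.


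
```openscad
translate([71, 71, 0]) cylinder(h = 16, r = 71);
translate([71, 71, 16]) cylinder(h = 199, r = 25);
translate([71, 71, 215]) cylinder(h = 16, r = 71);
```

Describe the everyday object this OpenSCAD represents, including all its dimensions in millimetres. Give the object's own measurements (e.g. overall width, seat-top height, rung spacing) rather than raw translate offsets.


A spool: two coaxial disc flanges of radius 71 mm and thickness 16 mm, joined by a core cylinder of radius 25 mm and height 199 mm. The lower flange rests on z = 0 and the three cylinders share a vertical axis.


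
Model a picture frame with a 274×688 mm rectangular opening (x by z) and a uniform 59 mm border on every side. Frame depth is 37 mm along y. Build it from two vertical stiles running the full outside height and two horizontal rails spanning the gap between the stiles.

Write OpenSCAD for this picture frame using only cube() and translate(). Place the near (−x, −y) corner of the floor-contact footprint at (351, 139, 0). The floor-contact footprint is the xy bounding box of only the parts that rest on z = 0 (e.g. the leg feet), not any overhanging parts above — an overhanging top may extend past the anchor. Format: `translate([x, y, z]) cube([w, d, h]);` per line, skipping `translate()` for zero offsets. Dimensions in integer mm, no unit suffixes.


translate([351, 139, 0]) cube([59, 37, 806]);
translate([684, 139, 0]) cube([59, 37, 806]);
translate([410, 139, 0]) cube([274, 37, 59]);
translate([410, 139, 747]) cube([274, 37, 59]);


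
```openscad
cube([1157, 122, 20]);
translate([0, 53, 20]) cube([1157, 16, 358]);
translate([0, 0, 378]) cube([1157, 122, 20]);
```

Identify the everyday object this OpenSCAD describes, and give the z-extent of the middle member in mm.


An I-beam. The web height is 358 mm.

Two wide flanges with a thin centred web — an I-beam. Overall 398 mm minus two 20 mm flanges gives a web of 398 − 2·20 = 358 mm.


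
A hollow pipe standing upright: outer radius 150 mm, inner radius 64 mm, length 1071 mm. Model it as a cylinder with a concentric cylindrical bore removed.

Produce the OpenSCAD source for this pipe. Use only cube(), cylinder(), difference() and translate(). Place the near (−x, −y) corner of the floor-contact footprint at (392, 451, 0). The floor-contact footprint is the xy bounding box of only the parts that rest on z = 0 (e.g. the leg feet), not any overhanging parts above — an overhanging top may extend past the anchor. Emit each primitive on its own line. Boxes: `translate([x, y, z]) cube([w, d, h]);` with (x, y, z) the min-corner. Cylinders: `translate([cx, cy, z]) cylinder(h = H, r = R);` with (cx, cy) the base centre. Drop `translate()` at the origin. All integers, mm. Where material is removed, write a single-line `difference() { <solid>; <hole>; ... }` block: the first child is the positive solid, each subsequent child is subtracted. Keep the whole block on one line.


difference() { translate([542, 601, 0]) cylinder(h = 1071, r = 150); translate([542, 601, 0]) cylinder(h = 1071, r = 64); }


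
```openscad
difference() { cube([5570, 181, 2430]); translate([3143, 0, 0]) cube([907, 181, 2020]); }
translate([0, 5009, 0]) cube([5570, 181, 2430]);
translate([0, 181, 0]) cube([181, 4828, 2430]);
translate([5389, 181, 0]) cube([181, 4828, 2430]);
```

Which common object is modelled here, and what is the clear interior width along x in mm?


A single room. The interior width is 5208 mm.

Four walls enclosing a rectangle with a door in the front wall — a room. Outside width 5570 minus two 181 mm walls gives 5208 mm.


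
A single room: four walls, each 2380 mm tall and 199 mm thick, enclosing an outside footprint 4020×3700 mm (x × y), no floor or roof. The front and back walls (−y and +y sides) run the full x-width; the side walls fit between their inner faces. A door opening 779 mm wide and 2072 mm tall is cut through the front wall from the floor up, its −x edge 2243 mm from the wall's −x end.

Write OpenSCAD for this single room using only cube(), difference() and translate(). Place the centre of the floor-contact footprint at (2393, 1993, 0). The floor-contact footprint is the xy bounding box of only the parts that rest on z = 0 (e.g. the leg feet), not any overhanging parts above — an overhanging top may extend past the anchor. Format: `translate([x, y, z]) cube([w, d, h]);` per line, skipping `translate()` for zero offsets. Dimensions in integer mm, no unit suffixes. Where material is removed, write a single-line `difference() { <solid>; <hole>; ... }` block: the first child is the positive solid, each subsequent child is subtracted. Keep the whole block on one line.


difference() { translate([383, 143, 0]) cube([4020, 199, 2380]); translate([2626, 143, 0]) cube([779, 199, 2072]); }
translate([383, 3644, 0]) cube([4020, 199, 2380]);
translate([383, 342, 0]) cube([199, 3302, 2380]);
translate([4204, 342, 0]) cube([199, 3302, 2380]);


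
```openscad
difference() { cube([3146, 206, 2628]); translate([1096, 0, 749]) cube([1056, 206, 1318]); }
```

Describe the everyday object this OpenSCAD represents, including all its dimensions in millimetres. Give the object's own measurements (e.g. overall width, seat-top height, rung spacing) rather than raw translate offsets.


A wall 3146 mm long (x), 206 mm thick (y), 2628 mm tall, with a rectangular window opening cut through it. The opening is 1056 mm wide and 1318 mm tall; its sill is at z = 749 mm and its near (−x) edge is 1096 mm from the wall's −x end. The opening passes through the full wall thickness.


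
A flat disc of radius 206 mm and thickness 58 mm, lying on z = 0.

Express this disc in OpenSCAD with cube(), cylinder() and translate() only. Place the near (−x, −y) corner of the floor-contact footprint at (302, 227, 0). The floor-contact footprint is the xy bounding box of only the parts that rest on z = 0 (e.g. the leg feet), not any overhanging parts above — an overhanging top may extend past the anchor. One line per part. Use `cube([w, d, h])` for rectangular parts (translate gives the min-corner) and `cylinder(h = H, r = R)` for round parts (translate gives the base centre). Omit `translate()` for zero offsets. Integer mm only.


translate([508, 433, 0]) cylinder(h = 58, r = 206);


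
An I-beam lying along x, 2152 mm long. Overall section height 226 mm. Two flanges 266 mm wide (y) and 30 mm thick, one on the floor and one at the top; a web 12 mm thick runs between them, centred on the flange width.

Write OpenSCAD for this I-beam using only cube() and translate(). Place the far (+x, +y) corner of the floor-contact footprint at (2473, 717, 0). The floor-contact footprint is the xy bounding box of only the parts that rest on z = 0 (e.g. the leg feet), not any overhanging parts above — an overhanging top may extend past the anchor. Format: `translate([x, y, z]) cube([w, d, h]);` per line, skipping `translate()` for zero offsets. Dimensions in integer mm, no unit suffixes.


translate([321, 451, 0]) cube([2152, 266, 30]);
translate([321, 578, 30]) cube([2152, 12, 166]);
translate([321, 451, 196]) cube([2152, 266, 30]);


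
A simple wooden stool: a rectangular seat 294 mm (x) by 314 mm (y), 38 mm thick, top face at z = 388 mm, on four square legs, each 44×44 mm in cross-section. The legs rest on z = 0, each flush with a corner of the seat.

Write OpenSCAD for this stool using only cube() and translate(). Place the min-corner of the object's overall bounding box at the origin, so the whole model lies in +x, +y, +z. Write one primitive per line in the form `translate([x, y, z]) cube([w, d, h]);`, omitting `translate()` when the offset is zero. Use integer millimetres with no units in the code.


translate([0, 0, 350]) cube([294, 314, 38]);
cube([44, 44, 350]);
translate([250, 0, 0]) cube([44, 44, 350]);
translate([0, 270, 0]) cube([44, 44, 350]);
translate([250, 270, 0]) cube([44, 44, 350]);


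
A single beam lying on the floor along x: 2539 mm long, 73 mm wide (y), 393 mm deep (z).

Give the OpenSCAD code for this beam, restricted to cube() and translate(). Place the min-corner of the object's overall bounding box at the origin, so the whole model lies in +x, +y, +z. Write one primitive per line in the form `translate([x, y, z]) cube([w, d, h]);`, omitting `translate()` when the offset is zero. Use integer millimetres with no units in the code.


cube([2539, 73, 393]);


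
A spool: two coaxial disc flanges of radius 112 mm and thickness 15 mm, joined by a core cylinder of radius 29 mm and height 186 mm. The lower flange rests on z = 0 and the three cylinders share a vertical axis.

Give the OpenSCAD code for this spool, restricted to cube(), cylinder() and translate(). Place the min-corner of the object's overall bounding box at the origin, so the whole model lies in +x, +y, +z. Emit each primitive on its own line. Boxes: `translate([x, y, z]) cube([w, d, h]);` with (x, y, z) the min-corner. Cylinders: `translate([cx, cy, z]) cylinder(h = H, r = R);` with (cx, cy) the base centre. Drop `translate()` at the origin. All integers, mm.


translate([112, 112, 0]) cylinder(h = 15, r = 112);
translate([112, 112, 15]) cylinder(h = 186, r = 29);
translate([112, 112, 201]) cylinder(h = 15, r = 112);


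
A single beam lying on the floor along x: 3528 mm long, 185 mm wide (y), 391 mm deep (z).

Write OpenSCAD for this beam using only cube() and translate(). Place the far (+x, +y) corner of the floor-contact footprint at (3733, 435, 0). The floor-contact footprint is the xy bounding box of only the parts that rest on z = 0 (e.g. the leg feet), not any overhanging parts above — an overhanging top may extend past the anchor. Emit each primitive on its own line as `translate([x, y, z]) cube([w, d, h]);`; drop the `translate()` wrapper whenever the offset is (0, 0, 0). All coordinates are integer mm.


translate([205, 250, 0]) cube([3528, 185, 391]);


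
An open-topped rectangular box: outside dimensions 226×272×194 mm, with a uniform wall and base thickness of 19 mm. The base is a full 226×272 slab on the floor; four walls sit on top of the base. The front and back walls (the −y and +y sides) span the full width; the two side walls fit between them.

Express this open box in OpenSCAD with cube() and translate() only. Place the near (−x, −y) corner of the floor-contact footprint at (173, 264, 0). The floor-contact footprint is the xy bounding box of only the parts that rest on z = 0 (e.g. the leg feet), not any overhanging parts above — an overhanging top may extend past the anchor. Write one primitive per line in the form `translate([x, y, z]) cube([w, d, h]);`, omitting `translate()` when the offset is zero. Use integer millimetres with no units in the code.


translate([173, 264, 0]) cube([226, 272, 19]);
translate([173, 264, 19]) cube([226, 19, 175]);
translate([173, 517, 19]) cube([226, 19, 175]);
translate([173, 283, 19]) cube([19, 234, 175]);
translate([380, 283, 19]) cube([19, 234, 175]);


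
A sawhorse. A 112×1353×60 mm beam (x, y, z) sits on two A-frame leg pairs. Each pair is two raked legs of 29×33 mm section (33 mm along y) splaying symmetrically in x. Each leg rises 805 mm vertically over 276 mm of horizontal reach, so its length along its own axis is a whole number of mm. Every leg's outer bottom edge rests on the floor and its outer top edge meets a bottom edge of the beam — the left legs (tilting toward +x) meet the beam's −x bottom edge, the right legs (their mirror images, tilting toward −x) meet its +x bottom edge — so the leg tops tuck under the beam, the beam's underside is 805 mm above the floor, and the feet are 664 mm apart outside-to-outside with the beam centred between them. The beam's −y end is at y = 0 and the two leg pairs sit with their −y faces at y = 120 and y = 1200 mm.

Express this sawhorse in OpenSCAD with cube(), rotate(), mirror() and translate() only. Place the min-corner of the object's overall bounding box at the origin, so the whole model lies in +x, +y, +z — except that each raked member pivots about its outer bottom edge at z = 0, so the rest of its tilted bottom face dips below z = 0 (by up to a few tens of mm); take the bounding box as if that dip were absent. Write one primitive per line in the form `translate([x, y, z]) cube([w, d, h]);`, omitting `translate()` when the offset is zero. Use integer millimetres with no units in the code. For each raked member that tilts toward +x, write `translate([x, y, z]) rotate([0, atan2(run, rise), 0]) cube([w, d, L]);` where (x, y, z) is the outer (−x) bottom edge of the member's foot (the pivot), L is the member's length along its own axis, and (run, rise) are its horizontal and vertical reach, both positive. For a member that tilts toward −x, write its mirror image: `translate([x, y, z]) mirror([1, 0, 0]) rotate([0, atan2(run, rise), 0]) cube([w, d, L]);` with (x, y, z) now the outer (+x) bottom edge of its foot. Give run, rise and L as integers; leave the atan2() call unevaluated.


translate([276, 0, 805]) cube([112, 1353, 60]);
translate([0, 120, 0]) rotate([0, atan2(276, 805), 0]) cube([29, 33, 851]);
translate([664, 120, 0]) mirror([1, 0, 0]) rotate([0, atan2(276, 805), 0]) cube([29, 33, 851]);
translate([0, 1200, 0]) rotate([0, atan2(276, 805), 0]) cube([29, 33, 851]);
translate([664, 1200, 0]) mirror([1, 0, 0]) rotate([0, atan2(276, 805), 0]) cube([29, 33, 851]);


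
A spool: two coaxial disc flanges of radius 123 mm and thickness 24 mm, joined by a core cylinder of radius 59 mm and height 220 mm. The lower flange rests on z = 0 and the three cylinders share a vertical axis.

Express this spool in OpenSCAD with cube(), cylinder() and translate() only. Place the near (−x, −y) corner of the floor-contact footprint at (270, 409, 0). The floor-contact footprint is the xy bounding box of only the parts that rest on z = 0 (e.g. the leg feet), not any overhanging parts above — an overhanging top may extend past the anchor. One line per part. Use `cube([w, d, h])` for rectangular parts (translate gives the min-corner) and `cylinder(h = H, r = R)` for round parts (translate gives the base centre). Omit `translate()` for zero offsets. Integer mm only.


translate([393, 532, 0]) cylinder(h = 24, r = 123);
translate([393, 532, 24]) cylinder(h = 220, r = 59);
translate([393, 532, 244]) cylinder(h = 24, r = 123);


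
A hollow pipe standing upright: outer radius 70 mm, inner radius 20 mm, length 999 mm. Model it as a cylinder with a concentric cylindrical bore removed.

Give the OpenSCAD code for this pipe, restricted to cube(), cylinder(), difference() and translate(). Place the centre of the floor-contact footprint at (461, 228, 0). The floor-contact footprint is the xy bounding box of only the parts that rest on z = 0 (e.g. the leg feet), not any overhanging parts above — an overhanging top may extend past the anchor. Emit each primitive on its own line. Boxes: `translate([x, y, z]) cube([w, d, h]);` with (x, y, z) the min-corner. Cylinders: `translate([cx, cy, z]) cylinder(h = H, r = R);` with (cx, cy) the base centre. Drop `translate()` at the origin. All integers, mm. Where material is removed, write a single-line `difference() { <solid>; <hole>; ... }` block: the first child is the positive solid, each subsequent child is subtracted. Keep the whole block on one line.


difference() { translate([461, 228, 0]) cylinder(h = 999, r = 70); translate([461, 228, 0]) cylinder(h = 999, r = 20); }


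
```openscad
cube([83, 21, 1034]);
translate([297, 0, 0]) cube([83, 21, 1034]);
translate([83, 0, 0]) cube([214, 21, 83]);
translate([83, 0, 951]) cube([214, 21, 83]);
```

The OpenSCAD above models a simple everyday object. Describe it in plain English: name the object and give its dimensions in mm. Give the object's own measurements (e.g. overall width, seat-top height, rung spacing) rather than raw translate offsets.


A rectangular picture frame lying in the x–z plane (depth along y). The opening is 214 mm wide (x) by 868 mm tall (z), surrounded by a border 83 mm wide on all four sides. The frame is 21 mm deep and is made of two full-height vertical stiles with two horizontal rails fitted between them.


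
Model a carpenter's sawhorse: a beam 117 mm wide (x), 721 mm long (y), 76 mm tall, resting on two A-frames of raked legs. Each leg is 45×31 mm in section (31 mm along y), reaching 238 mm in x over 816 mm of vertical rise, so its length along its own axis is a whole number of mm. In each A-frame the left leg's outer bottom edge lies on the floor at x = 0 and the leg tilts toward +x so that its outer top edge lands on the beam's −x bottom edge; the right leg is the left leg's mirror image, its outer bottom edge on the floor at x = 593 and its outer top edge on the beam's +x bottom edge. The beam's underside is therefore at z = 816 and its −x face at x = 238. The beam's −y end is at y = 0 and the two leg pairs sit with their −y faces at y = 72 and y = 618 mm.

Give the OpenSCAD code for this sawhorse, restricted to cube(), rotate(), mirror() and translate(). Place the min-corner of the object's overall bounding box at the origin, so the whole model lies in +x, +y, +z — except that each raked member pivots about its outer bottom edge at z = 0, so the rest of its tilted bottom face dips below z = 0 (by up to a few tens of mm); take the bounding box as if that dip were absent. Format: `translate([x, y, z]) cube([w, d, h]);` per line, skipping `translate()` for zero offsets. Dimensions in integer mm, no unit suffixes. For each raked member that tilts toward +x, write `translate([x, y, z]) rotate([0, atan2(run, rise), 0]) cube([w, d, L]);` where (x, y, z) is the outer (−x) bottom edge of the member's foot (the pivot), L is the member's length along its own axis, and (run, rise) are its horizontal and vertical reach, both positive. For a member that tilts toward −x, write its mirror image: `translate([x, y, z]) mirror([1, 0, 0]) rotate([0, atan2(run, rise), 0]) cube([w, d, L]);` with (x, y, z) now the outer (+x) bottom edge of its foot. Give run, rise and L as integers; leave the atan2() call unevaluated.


translate([238, 0, 816]) cube([117, 721, 76]);
translate([0, 72, 0]) rotate([0, atan2(238, 816), 0]) cube([45, 31, 850]);
translate([593, 72, 0]) mirror([1, 0, 0]) rotate([0, atan2(238, 816), 0]) cube([45, 31, 850]);
translate([0, 618, 0]) rotate([0, atan2(238, 816), 0]) cube([45, 31, 850]);
translate([593, 618, 0]) mirror([1, 0, 0]) rotate([0, atan2(238, 816), 0]) cube([45, 31, 850]);


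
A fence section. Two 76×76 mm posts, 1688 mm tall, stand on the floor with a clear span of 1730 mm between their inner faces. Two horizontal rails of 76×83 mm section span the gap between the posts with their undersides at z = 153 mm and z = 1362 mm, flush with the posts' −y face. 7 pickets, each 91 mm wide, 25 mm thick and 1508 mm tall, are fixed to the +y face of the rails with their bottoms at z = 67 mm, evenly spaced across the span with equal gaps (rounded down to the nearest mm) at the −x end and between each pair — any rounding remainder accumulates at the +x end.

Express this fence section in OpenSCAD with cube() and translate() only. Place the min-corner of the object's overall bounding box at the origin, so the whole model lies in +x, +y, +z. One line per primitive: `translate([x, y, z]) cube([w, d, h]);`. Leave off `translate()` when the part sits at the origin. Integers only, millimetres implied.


cube([76, 76, 1688]);
translate([1806, 0, 0]) cube([76, 76, 1688]);
translate([76, 0, 153]) cube([1730, 76, 83]);
translate([76, 0, 1362]) cube([1730, 76, 83]);
translate([212, 76, 67]) cube([91, 25, 1508]);
translate([439, 76, 67]) cube([91, 25, 1508]);
translate([666, 76, 67]) cube([91, 25, 1508]);
translate([893, 76, 67]) cube([91, 25, 1508]);
translate([1120, 76, 67]) cube([91, 25, 1508]);
translate([1347, 76, 67]) cube([91, 25, 1508]);
translate([1574, 76, 67]) cube([91, 25, 1508]);


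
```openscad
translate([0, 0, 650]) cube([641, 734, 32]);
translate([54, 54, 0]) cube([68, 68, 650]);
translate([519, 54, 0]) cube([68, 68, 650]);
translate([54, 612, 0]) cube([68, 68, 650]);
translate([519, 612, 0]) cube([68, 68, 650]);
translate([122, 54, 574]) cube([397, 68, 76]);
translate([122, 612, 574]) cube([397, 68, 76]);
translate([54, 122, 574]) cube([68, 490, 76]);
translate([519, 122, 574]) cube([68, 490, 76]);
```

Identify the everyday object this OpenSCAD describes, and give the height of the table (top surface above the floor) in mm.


A table. The table height is 682 mm.

A 641×734×32 slab sits at z = 650 on four 68 mm square posts — a table. The top surface is at 650 + 32 = 682 mm.


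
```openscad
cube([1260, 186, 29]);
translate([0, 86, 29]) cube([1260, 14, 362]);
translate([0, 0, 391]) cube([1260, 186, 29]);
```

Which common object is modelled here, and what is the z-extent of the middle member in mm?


An I-beam. The web height is 362 mm.

Two wide flanges with a thin centred web — an I-beam. Overall 420 mm minus two 29 mm flanges gives a web of 420 − 2·29 = 362 mm.


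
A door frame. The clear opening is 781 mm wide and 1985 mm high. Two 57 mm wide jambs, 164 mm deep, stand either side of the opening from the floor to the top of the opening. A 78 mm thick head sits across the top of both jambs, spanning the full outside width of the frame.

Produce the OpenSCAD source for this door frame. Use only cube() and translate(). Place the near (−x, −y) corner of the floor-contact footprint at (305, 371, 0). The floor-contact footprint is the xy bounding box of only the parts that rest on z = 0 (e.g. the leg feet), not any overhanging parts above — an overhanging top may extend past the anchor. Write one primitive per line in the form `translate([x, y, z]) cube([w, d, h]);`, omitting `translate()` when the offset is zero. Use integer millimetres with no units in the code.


translate([305, 371, 0]) cube([57, 164, 1985]);
translate([1143, 371, 0]) cube([57, 164, 1985]);
translate([305, 371, 1985]) cube([895, 164, 78]);


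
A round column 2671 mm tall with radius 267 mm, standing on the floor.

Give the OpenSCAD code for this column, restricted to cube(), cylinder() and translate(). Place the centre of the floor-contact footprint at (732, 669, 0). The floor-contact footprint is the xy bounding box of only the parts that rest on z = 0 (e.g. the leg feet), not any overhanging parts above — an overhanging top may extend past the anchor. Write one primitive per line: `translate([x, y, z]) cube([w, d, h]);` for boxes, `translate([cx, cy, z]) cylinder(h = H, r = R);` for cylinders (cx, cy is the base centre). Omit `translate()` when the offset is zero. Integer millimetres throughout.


translate([732, 669, 0]) cylinder(h = 2671, r = 267);


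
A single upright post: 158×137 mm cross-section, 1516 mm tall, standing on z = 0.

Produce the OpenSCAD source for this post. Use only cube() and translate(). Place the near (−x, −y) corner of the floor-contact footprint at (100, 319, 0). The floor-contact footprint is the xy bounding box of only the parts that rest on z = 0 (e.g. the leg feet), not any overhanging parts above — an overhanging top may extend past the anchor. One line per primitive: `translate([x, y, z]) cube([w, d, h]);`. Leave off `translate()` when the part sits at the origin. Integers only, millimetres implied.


translate([100, 319, 0]) cube([158, 137, 1516]);


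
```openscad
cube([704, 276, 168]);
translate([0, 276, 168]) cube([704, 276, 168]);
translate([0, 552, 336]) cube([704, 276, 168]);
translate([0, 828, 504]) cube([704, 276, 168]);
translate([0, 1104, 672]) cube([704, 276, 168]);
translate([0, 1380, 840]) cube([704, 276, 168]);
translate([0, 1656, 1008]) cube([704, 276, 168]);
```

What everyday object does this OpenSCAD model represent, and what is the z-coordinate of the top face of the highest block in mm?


A staircase. The total rise is 1176 mm.

7 identical blocks, each offset up and back from the previous — a staircase. Each step is 168 mm tall and there are 7 of them, so the total rise is 7 × 168 = 1176 mm.


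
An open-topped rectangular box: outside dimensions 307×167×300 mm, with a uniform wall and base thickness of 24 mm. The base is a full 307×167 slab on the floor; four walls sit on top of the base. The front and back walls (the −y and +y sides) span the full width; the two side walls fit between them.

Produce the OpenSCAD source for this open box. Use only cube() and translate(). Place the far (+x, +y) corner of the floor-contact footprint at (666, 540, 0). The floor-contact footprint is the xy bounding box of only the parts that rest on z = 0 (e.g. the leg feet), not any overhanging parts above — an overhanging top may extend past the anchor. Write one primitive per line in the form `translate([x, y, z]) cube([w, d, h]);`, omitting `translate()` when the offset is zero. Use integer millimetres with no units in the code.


translate([359, 373, 0]) cube([307, 167, 24]);
translate([359, 373, 24]) cube([307, 24, 276]);
translate([359, 516, 24]) cube([307, 24, 276]);
translate([359, 397, 24]) cube([24, 119, 276]);
translate([642, 397, 24]) cube([24, 119, 276]);


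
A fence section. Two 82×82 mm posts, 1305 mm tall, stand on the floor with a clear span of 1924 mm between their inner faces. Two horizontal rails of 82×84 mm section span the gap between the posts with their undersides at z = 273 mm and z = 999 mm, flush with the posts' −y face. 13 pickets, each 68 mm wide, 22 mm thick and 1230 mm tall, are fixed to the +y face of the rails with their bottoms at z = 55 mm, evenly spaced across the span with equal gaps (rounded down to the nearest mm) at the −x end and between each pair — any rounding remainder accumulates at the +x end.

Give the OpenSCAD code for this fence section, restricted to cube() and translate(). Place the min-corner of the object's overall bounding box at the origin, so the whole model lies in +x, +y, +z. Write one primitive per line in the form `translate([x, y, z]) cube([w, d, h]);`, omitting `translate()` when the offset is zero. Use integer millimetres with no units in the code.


cube([82, 82, 1305]);
translate([2006, 0, 0]) cube([82, 82, 1305]);
translate([82, 0, 273]) cube([1924, 82, 84]);
translate([82, 0, 999]) cube([1924, 82, 84]);
translate([156, 82, 55]) cube([68, 22, 1230]);
translate([298, 82, 55]) cube([68, 22, 1230]);
translate([440, 82, 55]) cube([68, 22, 1230]);
translate([582, 82, 55]) cube([68, 22, 1230]);
translate([724, 82, 55]) cube([68, 22, 1230]);
translate([866, 82, 55]) cube([68, 22, 1230]);
translate([1008, 82, 55]) cube([68, 22, 1230]);
translate([1150, 82, 55]) cube([68, 22, 1230]);
translate([1292, 82, 55]) cube([68, 22, 1230]);
translate([1434, 82, 55]) cube([68, 22, 1230]);
translate([1576, 82, 55]) cube([68, 22, 1230]);
translate([1718, 82, 55]) cube([68, 22, 1230]);
translate([1860, 82, 55]) cube([68, 22, 1230]);


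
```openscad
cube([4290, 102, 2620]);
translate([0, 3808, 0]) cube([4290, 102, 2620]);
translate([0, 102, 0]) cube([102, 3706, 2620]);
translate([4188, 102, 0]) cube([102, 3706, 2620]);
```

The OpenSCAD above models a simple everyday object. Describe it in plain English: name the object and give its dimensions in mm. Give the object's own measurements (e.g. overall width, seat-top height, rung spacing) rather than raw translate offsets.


The wall frame of a small rectangular building: four walls, each 2620 mm tall and 102 mm thick, enclosing a footprint 4290 mm (x) by 3910 mm (y) outside-to-outside, with no floor or roof. The front and back walls (the −y and +y sides) span the full width; the two side walls fit between them.


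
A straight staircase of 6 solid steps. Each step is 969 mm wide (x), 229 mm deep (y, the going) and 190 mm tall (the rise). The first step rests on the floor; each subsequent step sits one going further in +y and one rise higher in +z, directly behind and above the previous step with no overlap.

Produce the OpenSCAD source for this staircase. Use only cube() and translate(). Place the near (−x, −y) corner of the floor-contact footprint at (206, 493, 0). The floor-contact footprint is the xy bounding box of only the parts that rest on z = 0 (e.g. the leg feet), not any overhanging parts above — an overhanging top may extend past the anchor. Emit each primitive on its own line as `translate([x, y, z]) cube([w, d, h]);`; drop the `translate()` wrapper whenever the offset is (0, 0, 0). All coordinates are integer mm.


translate([206, 493, 0]) cube([969, 229, 190]);
translate([206, 722, 190]) cube([969, 229, 190]);
translate([206, 951, 380]) cube([969, 229, 190]);
translate([206, 1180, 570]) cube([969, 229, 190]);
translate([206, 1409, 760]) cube([969, 229, 190]);
translate([206, 1638, 950]) cube([969, 229, 190]);


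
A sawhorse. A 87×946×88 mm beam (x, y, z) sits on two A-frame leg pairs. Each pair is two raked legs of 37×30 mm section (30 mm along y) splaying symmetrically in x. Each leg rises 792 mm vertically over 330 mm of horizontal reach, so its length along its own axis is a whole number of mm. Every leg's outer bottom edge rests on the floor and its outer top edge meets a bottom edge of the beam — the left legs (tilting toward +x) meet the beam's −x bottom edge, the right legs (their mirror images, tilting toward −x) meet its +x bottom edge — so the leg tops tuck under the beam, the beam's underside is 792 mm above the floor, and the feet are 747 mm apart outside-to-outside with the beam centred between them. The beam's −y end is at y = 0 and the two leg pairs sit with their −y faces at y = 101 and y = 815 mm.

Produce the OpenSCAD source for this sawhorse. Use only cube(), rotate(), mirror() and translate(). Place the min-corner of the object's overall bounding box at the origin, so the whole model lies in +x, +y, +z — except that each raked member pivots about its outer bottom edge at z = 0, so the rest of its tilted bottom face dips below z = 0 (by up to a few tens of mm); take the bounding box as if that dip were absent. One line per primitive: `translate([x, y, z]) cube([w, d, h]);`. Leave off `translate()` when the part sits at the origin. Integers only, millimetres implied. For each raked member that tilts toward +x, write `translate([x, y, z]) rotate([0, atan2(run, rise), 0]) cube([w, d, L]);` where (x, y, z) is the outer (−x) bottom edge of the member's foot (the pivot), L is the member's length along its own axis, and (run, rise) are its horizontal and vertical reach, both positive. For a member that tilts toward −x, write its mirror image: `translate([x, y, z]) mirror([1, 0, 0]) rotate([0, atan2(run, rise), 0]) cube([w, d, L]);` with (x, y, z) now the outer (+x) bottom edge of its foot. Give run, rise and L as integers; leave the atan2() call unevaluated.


translate([330, 0, 792]) cube([87, 946, 88]);
translate([0, 101, 0]) rotate([0, atan2(330, 792), 0]) cube([37, 30, 858]);
translate([747, 101, 0]) mirror([1, 0, 0]) rotate([0, atan2(330, 792), 0]) cube([37, 30, 858]);
translate([0, 815, 0]) rotate([0, atan2(330, 792), 0]) cube([37, 30, 858]);
translate([747, 815, 0]) mirror([1, 0, 0]) rotate([0, atan2(330, 792), 0]) cube([37, 30, 858]);


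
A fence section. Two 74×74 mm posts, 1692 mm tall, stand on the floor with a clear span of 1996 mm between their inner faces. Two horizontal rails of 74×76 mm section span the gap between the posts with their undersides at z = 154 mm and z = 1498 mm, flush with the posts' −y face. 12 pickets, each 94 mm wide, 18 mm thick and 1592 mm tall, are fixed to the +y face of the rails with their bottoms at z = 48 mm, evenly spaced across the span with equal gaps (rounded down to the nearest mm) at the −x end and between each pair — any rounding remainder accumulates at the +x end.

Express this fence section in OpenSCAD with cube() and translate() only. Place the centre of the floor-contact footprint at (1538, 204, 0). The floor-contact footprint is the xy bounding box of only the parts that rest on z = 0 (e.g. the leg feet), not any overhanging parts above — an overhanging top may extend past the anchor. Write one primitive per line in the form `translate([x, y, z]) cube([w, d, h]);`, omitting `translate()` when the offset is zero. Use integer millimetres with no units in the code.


translate([466, 167, 0]) cube([74, 74, 1692]);
translate([2536, 167, 0]) cube([74, 74, 1692]);
translate([540, 167, 154]) cube([1996, 74, 76]);
translate([540, 167, 1498]) cube([1996, 74, 76]);
translate([606, 241, 48]) cube([94, 18, 1592]);
translate([766, 241, 48]) cube([94, 18, 1592]);
translate([926, 241, 48]) cube([94, 18, 1592]);
translate([1086, 241, 48]) cube([94, 18, 1592]);
translate([1246, 241, 48]) cube([94, 18, 1592]);
translate([1406, 241, 48]) cube([94, 18, 1592]);
translate([1566, 241, 48]) cube([94, 18, 1592]);
translate([1726, 241, 48]) cube([94, 18, 1592]);
translate([1886, 241, 48]) cube([94, 18, 1592]);
translate([2046, 241, 48]) cube([94, 18, 1592]);
translate([2206, 241, 48]) cube([94, 18, 1592]);
translate([2366, 241, 48]) cube([94, 18, 1592]);


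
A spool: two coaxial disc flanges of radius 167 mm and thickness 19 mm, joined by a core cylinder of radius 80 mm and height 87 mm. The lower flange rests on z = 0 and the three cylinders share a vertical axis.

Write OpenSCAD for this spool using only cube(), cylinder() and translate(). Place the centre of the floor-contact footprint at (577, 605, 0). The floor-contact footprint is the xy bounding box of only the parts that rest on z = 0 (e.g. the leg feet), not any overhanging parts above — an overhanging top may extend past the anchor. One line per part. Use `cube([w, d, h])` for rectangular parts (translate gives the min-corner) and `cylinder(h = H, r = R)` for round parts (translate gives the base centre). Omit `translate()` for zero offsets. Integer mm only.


translate([577, 605, 0]) cylinder(h = 19, r = 167);
translate([577, 605, 19]) cylinder(h = 87, r = 80);
translate([577, 605, 106]) cylinder(h = 19, r = 167);


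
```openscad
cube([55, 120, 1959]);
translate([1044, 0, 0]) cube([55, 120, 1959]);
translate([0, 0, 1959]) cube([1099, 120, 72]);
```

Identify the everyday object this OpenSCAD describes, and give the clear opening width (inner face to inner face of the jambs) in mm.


A door frame. The clear opening width is 989 mm.

Two 1959 mm tall posts with a header on top — a door frame. The left jamb is 55 mm wide at x = 0; the right jamb starts at x = 1044. The clear opening is 1044 − 55 = 989 mm.


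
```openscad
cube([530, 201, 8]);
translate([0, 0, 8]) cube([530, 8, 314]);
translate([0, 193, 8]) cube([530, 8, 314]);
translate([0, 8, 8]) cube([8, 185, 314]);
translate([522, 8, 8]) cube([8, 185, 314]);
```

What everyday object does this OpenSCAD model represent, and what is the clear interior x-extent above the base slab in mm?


An open box. The internal width is 514 mm.

A 530×201 base slab with four walls standing on it — an open box. The base is 530 mm wide and the walls are 8 mm thick, so the internal width is 530 − 2 × 8 = 514 mm.


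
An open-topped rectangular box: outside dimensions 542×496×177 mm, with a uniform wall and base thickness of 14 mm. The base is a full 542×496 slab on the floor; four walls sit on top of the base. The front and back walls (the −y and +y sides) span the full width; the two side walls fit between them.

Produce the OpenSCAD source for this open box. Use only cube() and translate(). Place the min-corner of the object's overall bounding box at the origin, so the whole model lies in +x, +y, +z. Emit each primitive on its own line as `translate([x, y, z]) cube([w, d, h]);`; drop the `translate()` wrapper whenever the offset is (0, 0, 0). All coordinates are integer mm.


cube([542, 496, 14]);
translate([0, 0, 14]) cube([542, 14, 163]);
translate([0, 482, 14]) cube([542, 14, 163]);
translate([0, 14, 14]) cube([14, 468, 163]);
translate([528, 14, 14]) cube([14, 468, 163]);


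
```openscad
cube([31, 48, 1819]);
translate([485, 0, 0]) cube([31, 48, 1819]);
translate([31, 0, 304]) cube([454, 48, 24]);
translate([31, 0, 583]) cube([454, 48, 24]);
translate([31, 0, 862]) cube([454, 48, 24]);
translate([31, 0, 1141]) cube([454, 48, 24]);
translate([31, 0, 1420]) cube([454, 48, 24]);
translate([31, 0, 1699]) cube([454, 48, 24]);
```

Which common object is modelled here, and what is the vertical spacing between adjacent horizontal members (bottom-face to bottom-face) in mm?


A ladder. The rung spacing is 279 mm.

Two tall 31×48 posts with 6 short bars between them — a ladder. Adjacent rungs sit at z = 304 and z = 583, so the spacing is 583 − 304 = 279 mm.


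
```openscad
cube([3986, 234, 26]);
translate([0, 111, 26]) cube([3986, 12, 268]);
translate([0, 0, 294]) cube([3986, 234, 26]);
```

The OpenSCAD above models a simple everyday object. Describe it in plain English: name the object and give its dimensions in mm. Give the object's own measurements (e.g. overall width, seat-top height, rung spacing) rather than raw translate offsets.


An I-beam lying along x, 3986 mm long. Overall section height 320 mm. Two flanges 234 mm wide (y) and 26 mm thick, one on the floor and one at the top; a web 12 mm thick runs between them, centred on the flange width.


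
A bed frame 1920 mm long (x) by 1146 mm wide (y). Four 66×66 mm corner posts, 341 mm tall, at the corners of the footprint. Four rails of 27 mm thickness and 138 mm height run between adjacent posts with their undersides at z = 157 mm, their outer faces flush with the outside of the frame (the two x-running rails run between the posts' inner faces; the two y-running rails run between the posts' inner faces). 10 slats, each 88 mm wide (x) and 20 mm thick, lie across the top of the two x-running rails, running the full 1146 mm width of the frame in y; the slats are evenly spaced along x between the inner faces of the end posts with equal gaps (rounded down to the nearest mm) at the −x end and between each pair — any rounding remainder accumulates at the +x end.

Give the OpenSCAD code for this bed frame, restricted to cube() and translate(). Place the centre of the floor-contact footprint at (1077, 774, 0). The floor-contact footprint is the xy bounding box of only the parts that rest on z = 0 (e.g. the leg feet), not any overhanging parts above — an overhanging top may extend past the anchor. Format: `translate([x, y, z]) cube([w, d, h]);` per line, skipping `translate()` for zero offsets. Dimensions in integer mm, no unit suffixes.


// slat z = rail_z + rail_h = 157 + 138 = 295
// slat gap = ⌊(1788 − 10·88) / 11⌋ = 82
translate([117, 201, 0]) cube([66, 66, 341]);
translate([117, 1281, 0]) cube([66, 66, 341]);
translate([1971, 201, 0]) cube([66, 66, 341]);
translate([1971, 1281, 0]) cube([66, 66, 341]);
translate([183, 201, 157]) cube([1788, 27, 138]);
translate([183, 1320, 157]) cube([1788, 27, 138]);
translate([117, 267, 157]) cube([27, 1014, 138]);
translate([2010, 267, 157]) cube([27, 1014, 138]);
translate([265, 201, 295]) cube([88, 1146, 20]);
translate([435, 201, 295]) cube([88, 1146, 20]);
translate([605, 201, 295]) cube([88, 1146, 20]);
translate([775, 201, 295]) cube([88, 1146, 20]);
translate([945, 201, 295]) cube([88, 1146, 20]);
translate([1115, 201, 295]) cube([88, 1146, 20]);
translate([1285, 201, 295]) cube([88, 1146, 20]);
translate([1455, 201, 295]) cube([88, 1146, 20]);
translate([1625, 201, 295]) cube([88, 1146, 20]);
translate([1795, 201, 295]) cube([88, 1146, 20]);
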